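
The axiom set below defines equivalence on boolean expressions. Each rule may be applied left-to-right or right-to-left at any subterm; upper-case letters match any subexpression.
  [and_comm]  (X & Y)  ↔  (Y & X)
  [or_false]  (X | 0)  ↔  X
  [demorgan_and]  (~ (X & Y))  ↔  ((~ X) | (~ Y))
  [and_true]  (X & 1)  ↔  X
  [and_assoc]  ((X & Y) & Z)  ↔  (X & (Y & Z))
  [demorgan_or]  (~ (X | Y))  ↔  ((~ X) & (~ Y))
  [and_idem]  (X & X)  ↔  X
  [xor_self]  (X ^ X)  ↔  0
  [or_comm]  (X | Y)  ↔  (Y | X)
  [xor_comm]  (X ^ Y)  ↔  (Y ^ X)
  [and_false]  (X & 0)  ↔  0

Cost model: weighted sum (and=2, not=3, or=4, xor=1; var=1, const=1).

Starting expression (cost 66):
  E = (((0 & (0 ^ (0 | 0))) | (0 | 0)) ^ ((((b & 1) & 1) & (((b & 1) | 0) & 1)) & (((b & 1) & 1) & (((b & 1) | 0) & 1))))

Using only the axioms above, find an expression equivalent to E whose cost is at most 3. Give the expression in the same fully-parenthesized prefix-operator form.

(b ^ 0)   [cost 3]

(1) ((((b & 1) & 1) & (((b & 1) | 0) & 1)) & (((b & 1) & 1) & (((b & 1) | 0) & 1)))  =[and_idem →]=  (((b & 1) & 1) & (((b & 1) | 0) & 1))    ⊢ (((0 & (0 ^ (0 | 0))) | (0 | 0)) ^ (((b & 1) & 1) & (((b & 1) | 0) & 1)))
(2) ((b & 1) | 0)  =[or_false →]=  (b & 1)    ⊢ (((0 & (0 ^ (0 | 0))) | (0 | 0)) ^ (((b & 1) & 1) & ((b & 1) & 1)))
(3) (0 | 0)  =[or_false →]=  0    ⊢ (((0 & (0 ^ 0)) | (0 | 0)) ^ (((b & 1) & 1) & ((b & 1) & 1)))
(4) (((b & 1) & 1) & ((b & 1) & 1))  =[and_idem →]=  ((b & 1) & 1)    ⊢ (((0 & (0 ^ 0)) | (0 | 0)) ^ ((b & 1) & 1))
(5) (b & 1)  =[and_true →]=  b    ⊢ (((0 & (0 ^ 0)) | (0 | 0)) ^ (b & 1))
(6) (0 | 0)  =[or_false →]=  0    ⊢ (((0 & (0 ^ 0)) | 0) ^ (b & 1))
(7) (0 ^ 0)  =[xor_self →]=  0    ⊢ (((0 & 0) | 0) ^ (b & 1))
(8) (b & 1)  =[and_true →]=  b    ⊢ (((0 & 0) | 0) ^ b)
(9) (((0 & 0) | 0) ^ b)  =[xor_comm →]=  (b ^ ((0 & 0) | 0))
(10) ((0 & 0) | 0)  =[or_false →]=  (0 & 0)    ⊢ (b ^ (0 & 0))
(11) (0 & 0)  =[and_idem →]=  0    ⊢ cost 3, within 3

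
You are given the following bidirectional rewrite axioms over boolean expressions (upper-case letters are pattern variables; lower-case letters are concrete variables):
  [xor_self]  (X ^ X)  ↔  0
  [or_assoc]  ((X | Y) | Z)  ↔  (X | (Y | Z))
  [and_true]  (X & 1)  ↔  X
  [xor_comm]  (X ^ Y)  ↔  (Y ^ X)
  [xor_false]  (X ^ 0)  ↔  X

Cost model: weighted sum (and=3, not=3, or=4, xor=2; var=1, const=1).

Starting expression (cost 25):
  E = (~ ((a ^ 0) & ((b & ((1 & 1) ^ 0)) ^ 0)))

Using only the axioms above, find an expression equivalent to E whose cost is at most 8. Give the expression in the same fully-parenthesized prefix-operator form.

(1) ((1 & 1) ^ 0)  =[xor_false →]=  (1 & 1)    ⊢ (~ ((a ^ 0) & ((b & (1 & 1)) ^ 0)))
(2) (1 & 1)  =[and_true →]=  1    ⊢ (~ ((a ^ 0) & ((b & 1) ^ 0)))
(3) (b & 1)  =[and_true →]=  b    ⊢ (~ ((a ^ 0) & (b ^ 0)))
(4) (b ^ 0)  =[xor_false →]=  b    ⊢ (~ ((a ^ 0) & b))
(5) (a ^ 0)  =[xor_false →]=  a    ⊢ cost 8, within 8

(~ (a & b))   [cost 8]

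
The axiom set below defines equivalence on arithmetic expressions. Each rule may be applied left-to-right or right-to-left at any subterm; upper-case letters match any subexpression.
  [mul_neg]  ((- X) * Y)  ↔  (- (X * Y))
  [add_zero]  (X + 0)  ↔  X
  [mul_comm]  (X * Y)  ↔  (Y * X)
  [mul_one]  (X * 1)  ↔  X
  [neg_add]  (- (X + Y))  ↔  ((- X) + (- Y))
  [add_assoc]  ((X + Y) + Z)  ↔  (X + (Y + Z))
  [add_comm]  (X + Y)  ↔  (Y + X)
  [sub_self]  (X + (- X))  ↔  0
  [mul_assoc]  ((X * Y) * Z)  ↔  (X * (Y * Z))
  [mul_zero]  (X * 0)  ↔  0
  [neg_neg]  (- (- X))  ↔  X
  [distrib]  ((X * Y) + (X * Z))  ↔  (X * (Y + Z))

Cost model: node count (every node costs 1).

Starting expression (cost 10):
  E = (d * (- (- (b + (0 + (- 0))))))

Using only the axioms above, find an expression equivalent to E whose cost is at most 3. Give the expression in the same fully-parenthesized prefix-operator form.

(1) (- (- (b + (0 + (- 0)))))  =[neg_neg →]=  (b + (0 + (- 0)))    ⊢ (d * (b + (0 + (- 0))))
(2) (0 + (- 0))  =[sub_self →]=  0    ⊢ (d * (b + 0))
(3) (b + 0)  =[add_zero →]=  b    ⊢ cost 3, within 3

(d * b)   [cost 3]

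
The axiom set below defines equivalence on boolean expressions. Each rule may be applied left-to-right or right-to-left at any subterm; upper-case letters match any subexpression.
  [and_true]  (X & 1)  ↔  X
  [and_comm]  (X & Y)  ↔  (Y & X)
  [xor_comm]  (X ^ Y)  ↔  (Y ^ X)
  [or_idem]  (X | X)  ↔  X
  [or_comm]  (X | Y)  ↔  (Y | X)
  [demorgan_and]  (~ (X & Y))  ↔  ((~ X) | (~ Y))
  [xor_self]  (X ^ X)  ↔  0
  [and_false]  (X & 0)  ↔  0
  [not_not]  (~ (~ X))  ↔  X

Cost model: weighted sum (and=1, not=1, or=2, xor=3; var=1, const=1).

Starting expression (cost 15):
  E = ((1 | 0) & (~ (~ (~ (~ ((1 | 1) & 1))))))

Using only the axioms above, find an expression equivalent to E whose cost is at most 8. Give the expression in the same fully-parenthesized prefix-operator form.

((1 | 0) & (1 & 1))   [cost 8]

step 1: not_not (→) rewrites (~ (~ (~ ((1 | 1) & 1)))) into (~ ((1 | 1) & 1)), now ((1 | 0) & (~ (~ ((1 | 1) & 1))))
step 2: not_not (→) rewrites (~ (~ ((1 | 1) & 1))) into ((1 | 1) & 1), now ((1 | 0) & ((1 | 1) & 1))
step 3: or_idem (→) rewrites (1 | 1) into 1, reaching cost 8 (bound 8)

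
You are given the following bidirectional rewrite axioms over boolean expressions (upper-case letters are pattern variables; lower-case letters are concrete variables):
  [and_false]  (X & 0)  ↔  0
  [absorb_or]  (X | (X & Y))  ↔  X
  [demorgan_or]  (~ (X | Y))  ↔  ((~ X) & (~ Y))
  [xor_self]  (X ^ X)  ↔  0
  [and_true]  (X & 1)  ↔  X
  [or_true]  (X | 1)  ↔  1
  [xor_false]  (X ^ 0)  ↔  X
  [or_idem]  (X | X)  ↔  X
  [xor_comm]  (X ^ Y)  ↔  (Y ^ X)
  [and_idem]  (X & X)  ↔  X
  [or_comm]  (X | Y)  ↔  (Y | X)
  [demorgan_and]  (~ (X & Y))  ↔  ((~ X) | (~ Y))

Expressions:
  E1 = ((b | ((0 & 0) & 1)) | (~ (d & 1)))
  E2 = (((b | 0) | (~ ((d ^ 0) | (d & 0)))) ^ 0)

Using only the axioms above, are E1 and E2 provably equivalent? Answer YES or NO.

(1) ((0 & 0) & 1)  =[and_true →]=  (0 & 0)    ⊢ ((b | (0 & 0)) | (~ (d & 1)))
(2) (d & 1)  =[and_true →]=  d    ⊢ ((b | (0 & 0)) | (~ d))
(3) (0 & 0)  =[and_idem →]=  0    ⊢ ((b | 0) | (~ d))
(4) ((b | 0) | (~ d))  =[xor_false ←]=  (((b | 0) | (~ d)) ^ 0)
(5) d  =[absorb_or ←]=  (d | (d & 0))    ⊢ (((b | 0) | (~ (d | (d & 0)))) ^ 0)
(6) d  =[xor_false ←]=  (d ^ 0)    ⊢ E2

YES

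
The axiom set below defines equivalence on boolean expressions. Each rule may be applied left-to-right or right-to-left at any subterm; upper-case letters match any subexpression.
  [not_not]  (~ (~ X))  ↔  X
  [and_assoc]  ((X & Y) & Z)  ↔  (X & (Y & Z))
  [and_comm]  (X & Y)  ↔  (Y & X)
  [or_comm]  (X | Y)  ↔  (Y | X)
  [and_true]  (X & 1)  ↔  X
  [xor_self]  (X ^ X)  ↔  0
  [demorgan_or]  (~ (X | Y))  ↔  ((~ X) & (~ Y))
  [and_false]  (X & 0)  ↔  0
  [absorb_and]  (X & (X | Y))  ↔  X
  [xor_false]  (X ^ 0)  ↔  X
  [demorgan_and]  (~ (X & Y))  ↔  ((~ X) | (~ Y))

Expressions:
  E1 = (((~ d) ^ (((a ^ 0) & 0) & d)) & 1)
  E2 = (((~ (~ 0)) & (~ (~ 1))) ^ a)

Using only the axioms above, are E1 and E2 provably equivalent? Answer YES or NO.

All listed rules preserve value, hence provable equivalence implies equal values everywhere; look for a separating assignment.
a=0, d=0 gives E1 ↦ 1, E2 ↦ 0; values differ ⇒ not provably equivalent.

NO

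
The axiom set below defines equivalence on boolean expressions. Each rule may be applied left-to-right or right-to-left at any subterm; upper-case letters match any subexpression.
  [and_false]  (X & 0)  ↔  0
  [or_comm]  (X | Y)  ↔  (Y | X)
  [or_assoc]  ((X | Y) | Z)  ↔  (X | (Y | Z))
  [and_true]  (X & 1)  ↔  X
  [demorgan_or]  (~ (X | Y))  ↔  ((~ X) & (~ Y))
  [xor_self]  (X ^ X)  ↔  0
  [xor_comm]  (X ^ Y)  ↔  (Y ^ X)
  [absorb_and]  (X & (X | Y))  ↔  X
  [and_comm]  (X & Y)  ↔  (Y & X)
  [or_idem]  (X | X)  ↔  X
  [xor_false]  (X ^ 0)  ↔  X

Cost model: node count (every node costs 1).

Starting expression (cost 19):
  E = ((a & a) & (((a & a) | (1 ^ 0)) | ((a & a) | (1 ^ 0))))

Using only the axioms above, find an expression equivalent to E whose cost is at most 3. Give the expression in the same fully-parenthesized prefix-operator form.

(a & a)   [cost 3]

(1) (((a & a) | (1 ^ 0)) | ((a & a) | (1 ^ 0)))  =[or_idem →]=  ((a & a) | (1 ^ 0))    ⊢ ((a & a) & ((a & a) | (1 ^ 0)))
(2) (1 ^ 0)  =[xor_false →]=  1    ⊢ ((a & a) & ((a & a) | 1))
(3) ((a & a) & ((a & a) | 1))  =[absorb_and →]=  (a & a)    ⊢ cost 3, within 3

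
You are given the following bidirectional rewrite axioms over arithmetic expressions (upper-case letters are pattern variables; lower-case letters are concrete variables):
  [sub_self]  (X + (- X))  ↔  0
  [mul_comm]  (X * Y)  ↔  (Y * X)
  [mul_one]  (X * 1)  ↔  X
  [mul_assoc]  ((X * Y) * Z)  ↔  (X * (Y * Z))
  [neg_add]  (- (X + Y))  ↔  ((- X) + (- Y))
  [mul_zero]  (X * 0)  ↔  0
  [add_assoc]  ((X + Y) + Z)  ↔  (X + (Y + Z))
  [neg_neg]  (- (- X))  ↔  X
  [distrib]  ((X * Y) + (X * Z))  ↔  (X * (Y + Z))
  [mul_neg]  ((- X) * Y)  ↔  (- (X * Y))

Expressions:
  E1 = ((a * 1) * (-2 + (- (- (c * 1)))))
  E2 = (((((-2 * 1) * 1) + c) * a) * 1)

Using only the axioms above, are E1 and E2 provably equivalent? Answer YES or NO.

step 1: mul_one (→) rewrites (c * 1) into c, now ((a * 1) * (-2 + (- (- c))))
step 2: neg_neg (→) rewrites (- (- c)) into c, now ((a * 1) * (-2 + c))
step 3: mul_one (→) rewrites (a * 1) into a, now (a * (-2 + c))
step 4: mul_comm (→) rewrites (a * (-2 + c)) into ((-2 + c) * a)
step 5: mul_one (←) rewrites -2 into (-2 * 1), now (((-2 * 1) + c) * a)
step 6: mul_one (←) rewrites (((-2 * 1) + c) * a) into ((((-2 * 1) + c) * a) * 1)
step 7: mul_one (←) rewrites -2 into (-2 * 1), which is E2

YES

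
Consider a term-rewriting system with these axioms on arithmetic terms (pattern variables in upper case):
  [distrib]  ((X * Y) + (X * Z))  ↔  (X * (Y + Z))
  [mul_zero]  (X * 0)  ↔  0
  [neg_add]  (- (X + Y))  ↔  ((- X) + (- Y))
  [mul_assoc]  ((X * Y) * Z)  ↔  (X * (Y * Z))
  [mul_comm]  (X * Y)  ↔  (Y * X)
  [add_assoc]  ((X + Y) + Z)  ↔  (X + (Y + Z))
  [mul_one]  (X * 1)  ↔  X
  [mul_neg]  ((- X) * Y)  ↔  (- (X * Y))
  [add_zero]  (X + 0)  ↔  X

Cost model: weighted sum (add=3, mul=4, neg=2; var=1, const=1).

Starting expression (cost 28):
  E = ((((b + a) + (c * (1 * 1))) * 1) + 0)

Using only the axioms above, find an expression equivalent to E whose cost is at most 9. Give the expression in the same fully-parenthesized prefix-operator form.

step 1: mul_one (→) rewrites (1 * 1) into 1, now ((((b + a) + (c * 1)) * 1) + 0)
step 2: mul_one (→) rewrites (c * 1) into c, now ((((b + a) + c) * 1) + 0)
step 3: add_assoc (→) rewrites ((b + a) + c) into (b + (a + c)), now (((b + (a + c)) * 1) + 0)
step 4: mul_one (→) rewrites ((b + (a + c)) * 1) into (b + (a + c)), now ((b + (a + c)) + 0)
step 5: add_zero (→) rewrites ((b + (a + c)) + 0) into (b + (a + c)), reaching cost 9 (bound 9)

(b + (a + c))   [cost 9]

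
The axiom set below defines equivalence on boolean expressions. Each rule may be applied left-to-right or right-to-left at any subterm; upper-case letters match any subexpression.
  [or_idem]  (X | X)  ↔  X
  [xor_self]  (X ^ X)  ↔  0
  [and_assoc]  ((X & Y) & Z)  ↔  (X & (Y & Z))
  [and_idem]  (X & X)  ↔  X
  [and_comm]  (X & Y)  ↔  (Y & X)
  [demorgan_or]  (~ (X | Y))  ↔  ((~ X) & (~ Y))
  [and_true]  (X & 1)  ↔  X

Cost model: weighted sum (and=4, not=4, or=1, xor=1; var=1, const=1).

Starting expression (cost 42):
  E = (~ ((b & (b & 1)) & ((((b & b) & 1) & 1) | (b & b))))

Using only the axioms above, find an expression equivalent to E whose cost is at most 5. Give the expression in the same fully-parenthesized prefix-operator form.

(~ b)   [cost 5]

1. [and_true →] ((b & b) & 1)  →  (b & b);  E = (~ ((b & (b & 1)) & (((b & b) & 1) | (b & b))))
2. [and_true →] ((b & b) & 1)  →  (b & b);  E = (~ ((b & (b & 1)) & ((b & b) | (b & b))))
3. [and_true →] (b & 1)  →  b;  E = (~ ((b & b) & ((b & b) | (b & b))))
4. [and_comm →] ((b & b) & ((b & b) | (b & b)))  →  (((b & b) | (b & b)) & (b & b));  E = (~ (((b & b) | (b & b)) & (b & b)))
5. [or_idem →] ((b & b) | (b & b))  →  (b & b);  E = (~ ((b & b) & (b & b)))
6. [and_idem →] ((b & b) & (b & b))  →  (b & b);  E = (~ (b & b))
7. [and_idem →] (b & b)  →  b;  cost 5 ≤ 5, done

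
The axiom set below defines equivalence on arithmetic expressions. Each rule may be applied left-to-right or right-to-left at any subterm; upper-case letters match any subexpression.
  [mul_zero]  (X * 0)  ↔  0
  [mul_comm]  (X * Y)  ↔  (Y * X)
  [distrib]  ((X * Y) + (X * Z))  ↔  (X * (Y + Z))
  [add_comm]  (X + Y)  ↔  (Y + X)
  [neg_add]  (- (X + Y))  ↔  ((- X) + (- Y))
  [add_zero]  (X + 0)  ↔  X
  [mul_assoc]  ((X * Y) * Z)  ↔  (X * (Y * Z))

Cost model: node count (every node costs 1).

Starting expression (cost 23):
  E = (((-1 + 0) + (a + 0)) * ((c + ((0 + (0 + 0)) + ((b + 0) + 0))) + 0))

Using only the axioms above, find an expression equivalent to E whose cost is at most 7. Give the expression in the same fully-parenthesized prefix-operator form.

((-1 + a) * (c + b))   [cost 7]

step 1: add_zero (→) rewrites ((c + ((0 + (0 + 0)) + ((b + 0) + 0))) + 0) into (c + ((0 + (0 + 0)) + ((b + 0) + 0))), now (((-1 + 0) + (a + 0)) * (c + ((0 + (0 + 0)) + ((b + 0) + 0))))
step 2: add_zero (→) rewrites (0 + 0) into 0, now (((-1 + 0) + (a + 0)) * (c + ((0 + 0) + ((b + 0) + 0))))
step 3: add_zero (→) rewrites (0 + 0) into 0, now (((-1 + 0) + (a + 0)) * (c + (0 + ((b + 0) + 0))))
step 4: add_comm (→) rewrites (0 + ((b + 0) + 0)) into (((b + 0) + 0) + 0), now (((-1 + 0) + (a + 0)) * (c + (((b + 0) + 0) + 0)))
step 5: add_zero (→) rewrites (-1 + 0) into -1, now ((-1 + (a + 0)) * (c + (((b + 0) + 0) + 0)))
step 6: add_zero (→) rewrites (((b + 0) + 0) + 0) into ((b + 0) + 0), now ((-1 + (a + 0)) * (c + ((b + 0) + 0)))
step 7: add_zero (→) rewrites (b + 0) into b, now ((-1 + (a + 0)) * (c + (b + 0)))
step 8: add_zero (→) rewrites (b + 0) into b, now ((-1 + (a + 0)) * (c + b))
step 9: add_zero (→) rewrites (a + 0) into a, reaching cost 7 (bound 7)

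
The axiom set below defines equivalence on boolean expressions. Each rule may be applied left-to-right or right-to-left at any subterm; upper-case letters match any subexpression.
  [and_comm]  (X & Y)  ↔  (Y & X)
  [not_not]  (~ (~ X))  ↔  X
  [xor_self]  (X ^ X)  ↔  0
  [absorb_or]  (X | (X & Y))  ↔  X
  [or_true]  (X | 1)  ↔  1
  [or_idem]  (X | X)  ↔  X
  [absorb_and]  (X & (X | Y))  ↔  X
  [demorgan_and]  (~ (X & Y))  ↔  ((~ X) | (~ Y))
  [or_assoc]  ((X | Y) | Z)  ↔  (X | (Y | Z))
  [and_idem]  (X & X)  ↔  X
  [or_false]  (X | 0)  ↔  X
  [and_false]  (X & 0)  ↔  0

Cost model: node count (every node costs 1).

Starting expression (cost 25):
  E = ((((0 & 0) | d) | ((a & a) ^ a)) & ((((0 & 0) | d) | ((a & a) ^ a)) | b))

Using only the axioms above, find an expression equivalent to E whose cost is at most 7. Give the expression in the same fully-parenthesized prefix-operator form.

(1) ((((0 & 0) | d) | ((a & a) ^ a)) & ((((0 & 0) | d) | ((a & a) ^ a)) | b))  =[absorb_and →]=  (((0 & 0) | d) | ((a & a) ^ a))
(2) (a & a)  =[and_idem →]=  a    ⊢ (((0 & 0) | d) | (a ^ a))
(3) (0 & 0)  =[and_idem →]=  0    ⊢ cost 7, within 7

((0 | d) | (a ^ a))   [cost 7]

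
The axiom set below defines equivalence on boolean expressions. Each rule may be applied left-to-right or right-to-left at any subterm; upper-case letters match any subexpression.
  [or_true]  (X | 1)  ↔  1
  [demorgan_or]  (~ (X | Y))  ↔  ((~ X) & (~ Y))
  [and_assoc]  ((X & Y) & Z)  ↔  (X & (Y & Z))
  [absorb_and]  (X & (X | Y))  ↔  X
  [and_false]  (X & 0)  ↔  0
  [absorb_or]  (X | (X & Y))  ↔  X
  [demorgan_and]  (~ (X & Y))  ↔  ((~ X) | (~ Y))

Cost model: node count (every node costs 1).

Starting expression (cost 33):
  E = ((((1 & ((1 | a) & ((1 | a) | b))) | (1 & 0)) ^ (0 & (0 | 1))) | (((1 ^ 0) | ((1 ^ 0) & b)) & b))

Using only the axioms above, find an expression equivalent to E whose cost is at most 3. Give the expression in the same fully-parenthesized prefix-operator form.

(1 ^ 0)   [cost 3]

(1) ((1 | a) & ((1 | a) | b))  =[absorb_and →]=  (1 | a)    ⊢ ((((1 & (1 | a)) | (1 & 0)) ^ (0 & (0 | 1))) | (((1 ^ 0) | ((1 ^ 0) & b)) & b))
(2) (1 & (1 | a))  =[absorb_and →]=  1    ⊢ (((1 | (1 & 0)) ^ (0 & (0 | 1))) | (((1 ^ 0) | ((1 ^ 0) & b)) & b))
(3) ((1 ^ 0) | ((1 ^ 0) & b))  =[absorb_or →]=  (1 ^ 0)    ⊢ (((1 | (1 & 0)) ^ (0 & (0 | 1))) | ((1 ^ 0) & b))
(4) (1 | (1 & 0))  =[absorb_or →]=  1    ⊢ ((1 ^ (0 & (0 | 1))) | ((1 ^ 0) & b))
(5) (0 & (0 | 1))  =[absorb_and →]=  0    ⊢ ((1 ^ 0) | ((1 ^ 0) & b))
(6) ((1 ^ 0) | ((1 ^ 0) & b))  =[absorb_or →]=  (1 ^ 0)    ⊢ cost 3, within 3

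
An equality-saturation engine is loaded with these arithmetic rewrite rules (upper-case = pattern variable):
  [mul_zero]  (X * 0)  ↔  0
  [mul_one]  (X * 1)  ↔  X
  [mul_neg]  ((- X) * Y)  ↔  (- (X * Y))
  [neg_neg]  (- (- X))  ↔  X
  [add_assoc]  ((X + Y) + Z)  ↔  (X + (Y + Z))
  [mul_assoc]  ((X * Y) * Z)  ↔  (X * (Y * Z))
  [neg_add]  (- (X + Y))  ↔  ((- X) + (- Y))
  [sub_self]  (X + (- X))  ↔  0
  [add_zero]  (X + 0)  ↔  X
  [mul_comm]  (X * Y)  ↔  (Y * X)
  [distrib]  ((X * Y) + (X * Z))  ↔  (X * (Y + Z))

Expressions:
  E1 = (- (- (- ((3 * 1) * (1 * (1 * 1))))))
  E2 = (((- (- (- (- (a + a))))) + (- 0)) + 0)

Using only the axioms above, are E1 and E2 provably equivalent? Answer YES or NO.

All listed rules preserve value, hence provable equivalence implies equal values everywhere; look for a separating assignment.
a=0 gives E1 ↦ -3, E2 ↦ 0; values differ ⇒ not provably equivalent.

NO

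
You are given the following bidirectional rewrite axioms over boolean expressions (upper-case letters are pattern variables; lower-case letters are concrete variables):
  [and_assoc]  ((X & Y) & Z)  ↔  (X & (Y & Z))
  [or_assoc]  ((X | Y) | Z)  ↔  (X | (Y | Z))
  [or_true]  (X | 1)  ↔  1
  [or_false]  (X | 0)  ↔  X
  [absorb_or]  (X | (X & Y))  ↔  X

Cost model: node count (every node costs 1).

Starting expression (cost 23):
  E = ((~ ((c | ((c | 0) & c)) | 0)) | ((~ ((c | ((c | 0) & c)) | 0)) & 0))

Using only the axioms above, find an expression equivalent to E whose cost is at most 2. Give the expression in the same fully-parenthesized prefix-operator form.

(~ c)   [cost 2]

step 1: absorb_or (→) rewrites ((~ ((c | ((c | 0) & c)) | 0)) | ((~ ((c | ((c | 0) & c)) | 0)) & 0)) into (~ ((c | ((c | 0) & c)) | 0))
step 2: or_false (→) rewrites ((c | ((c | 0) & c)) | 0) into (c | ((c | 0) & c)), now (~ (c | ((c | 0) & c)))
step 3: or_false (→) rewrites (c | 0) into c, now (~ (c | (c & c)))
step 4: absorb_or (→) rewrites (c | (c & c)) into c, reaching cost 2 (bound 2)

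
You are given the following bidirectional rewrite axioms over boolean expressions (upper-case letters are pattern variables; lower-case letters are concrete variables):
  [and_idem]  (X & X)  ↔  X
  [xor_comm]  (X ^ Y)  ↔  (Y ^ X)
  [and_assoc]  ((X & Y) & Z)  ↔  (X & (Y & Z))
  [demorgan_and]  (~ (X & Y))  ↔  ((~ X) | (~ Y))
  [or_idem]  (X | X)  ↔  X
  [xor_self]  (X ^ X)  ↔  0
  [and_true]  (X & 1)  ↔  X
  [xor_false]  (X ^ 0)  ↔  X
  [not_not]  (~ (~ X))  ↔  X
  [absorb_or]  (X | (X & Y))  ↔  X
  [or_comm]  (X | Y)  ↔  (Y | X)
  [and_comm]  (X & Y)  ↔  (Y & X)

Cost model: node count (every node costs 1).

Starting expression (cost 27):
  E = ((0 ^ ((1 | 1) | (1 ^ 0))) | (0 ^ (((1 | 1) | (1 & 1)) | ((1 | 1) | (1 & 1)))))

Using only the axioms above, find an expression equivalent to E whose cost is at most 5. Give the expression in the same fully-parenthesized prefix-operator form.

step 1: or_idem (→) rewrites (((1 | 1) | (1 & 1)) | ((1 | 1) | (1 & 1))) into ((1 | 1) | (1 & 1)), now ((0 ^ ((1 | 1) | (1 ^ 0))) | (0 ^ ((1 | 1) | (1 & 1))))
step 2: xor_false (→) rewrites (1 ^ 0) into 1, now ((0 ^ ((1 | 1) | 1)) | (0 ^ ((1 | 1) | (1 & 1))))
step 3: and_true (→) rewrites (1 & 1) into 1, now ((0 ^ ((1 | 1) | 1)) | (0 ^ ((1 | 1) | 1)))
step 4: or_idem (→) rewrites ((0 ^ ((1 | 1) | 1)) | (0 ^ ((1 | 1) | 1))) into (0 ^ ((1 | 1) | 1))
step 5: xor_comm (→) rewrites (0 ^ ((1 | 1) | 1)) into (((1 | 1) | 1) ^ 0)
step 6: xor_false (→) rewrites (((1 | 1) | 1) ^ 0) into ((1 | 1) | 1), reaching cost 5 (bound 5)

((1 | 1) | 1)   [cost 5]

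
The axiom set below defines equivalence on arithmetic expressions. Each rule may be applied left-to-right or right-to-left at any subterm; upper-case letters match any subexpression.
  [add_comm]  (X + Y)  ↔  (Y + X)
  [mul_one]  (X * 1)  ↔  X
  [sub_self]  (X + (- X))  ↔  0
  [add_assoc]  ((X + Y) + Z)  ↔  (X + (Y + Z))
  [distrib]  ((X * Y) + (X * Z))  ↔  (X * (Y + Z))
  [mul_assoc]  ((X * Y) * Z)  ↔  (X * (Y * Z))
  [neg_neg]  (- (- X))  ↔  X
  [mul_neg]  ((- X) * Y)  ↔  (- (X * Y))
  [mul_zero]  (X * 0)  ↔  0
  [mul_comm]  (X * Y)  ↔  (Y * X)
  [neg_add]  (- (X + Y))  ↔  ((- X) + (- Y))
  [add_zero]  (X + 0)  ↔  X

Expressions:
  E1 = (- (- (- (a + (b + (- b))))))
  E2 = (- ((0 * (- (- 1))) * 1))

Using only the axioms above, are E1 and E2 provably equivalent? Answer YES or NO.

NO

Every axiom is a valid identity, so a rewrite proof would force E1 and E2 to agree under every assignment.
At a=1, b=0: E1 = -1 but E2 = 0; they differ, so no derivation exists.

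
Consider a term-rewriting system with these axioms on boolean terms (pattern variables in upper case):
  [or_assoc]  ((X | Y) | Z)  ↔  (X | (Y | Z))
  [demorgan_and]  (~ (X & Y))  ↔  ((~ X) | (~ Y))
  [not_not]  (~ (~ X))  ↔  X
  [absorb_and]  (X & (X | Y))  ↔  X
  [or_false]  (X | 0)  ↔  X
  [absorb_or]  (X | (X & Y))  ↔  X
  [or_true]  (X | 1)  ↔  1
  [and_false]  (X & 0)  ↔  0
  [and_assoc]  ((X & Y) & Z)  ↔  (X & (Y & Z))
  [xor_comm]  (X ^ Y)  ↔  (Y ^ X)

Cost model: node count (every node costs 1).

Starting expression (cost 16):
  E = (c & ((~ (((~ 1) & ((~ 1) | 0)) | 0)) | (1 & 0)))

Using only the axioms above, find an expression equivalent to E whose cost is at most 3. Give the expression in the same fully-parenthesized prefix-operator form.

step 1: absorb_and (→) rewrites ((~ 1) & ((~ 1) | 0)) into (~ 1), now (c & ((~ ((~ 1) | 0)) | (1 & 0)))
step 2: or_false (→) rewrites ((~ 1) | 0) into (~ 1), now (c & ((~ (~ 1)) | (1 & 0)))
step 3: not_not (→) rewrites (~ (~ 1)) into 1, now (c & (1 | (1 & 0)))
step 4: absorb_or (→) rewrites (1 | (1 & 0)) into 1, reaching cost 3 (bound 3)

(c & 1)   [cost 3]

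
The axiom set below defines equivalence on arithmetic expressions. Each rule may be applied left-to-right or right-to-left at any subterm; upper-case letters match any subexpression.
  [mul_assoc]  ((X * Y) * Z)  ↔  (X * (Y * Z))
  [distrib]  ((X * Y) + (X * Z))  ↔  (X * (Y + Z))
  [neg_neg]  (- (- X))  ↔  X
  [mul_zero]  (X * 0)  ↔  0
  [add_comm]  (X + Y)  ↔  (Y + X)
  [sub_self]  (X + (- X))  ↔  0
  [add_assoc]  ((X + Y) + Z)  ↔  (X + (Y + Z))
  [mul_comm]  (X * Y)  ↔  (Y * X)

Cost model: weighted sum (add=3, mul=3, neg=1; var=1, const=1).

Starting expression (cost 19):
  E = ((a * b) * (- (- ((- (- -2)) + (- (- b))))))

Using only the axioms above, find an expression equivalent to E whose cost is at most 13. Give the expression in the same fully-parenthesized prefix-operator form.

((a * b) * (-2 + b))   [cost 13]

(1) (- (- -2))  =[neg_neg →]=  -2    ⊢ ((a * b) * (- (- (-2 + (- (- b))))))
(2) (- (- (-2 + (- (- b)))))  =[neg_neg →]=  (-2 + (- (- b)))    ⊢ ((a * b) * (-2 + (- (- b))))
(3) (- (- b))  =[neg_neg →]=  b    ⊢ cost 13, within 13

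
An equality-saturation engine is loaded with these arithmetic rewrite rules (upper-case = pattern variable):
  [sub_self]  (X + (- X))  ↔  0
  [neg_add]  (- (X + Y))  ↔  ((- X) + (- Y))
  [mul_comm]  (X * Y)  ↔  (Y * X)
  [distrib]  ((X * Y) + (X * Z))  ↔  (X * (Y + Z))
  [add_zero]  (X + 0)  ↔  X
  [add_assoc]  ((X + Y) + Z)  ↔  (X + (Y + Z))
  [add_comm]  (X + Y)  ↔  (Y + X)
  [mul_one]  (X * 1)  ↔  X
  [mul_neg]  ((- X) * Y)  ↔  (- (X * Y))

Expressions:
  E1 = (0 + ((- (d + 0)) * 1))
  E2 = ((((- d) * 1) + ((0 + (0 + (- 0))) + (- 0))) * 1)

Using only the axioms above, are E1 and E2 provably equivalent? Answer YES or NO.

YES

step 1: mul_one (→) rewrites ((- (d + 0)) * 1) into (- (d + 0)), now (0 + (- (d + 0)))
step 2: add_zero (→) rewrites (d + 0) into d, now (0 + (- d))
step 3: add_comm (→) rewrites (0 + (- d)) into ((- d) + 0)
step 4: mul_one (←) rewrites ((- d) + 0) into (((- d) + 0) * 1)
step 5: sub_self (←) rewrites 0 into (0 + (- 0)), now (((- d) + (0 + (- 0))) * 1)
step 6: add_zero (←) rewrites 0 into (0 + 0), now (((- d) + ((0 + 0) + (- 0))) * 1)
step 7: mul_one (←) rewrites (- d) into ((- d) * 1), now ((((- d) * 1) + ((0 + 0) + (- 0))) * 1)
step 8: sub_self (←) rewrites 0 into (0 + (- 0)), which is E2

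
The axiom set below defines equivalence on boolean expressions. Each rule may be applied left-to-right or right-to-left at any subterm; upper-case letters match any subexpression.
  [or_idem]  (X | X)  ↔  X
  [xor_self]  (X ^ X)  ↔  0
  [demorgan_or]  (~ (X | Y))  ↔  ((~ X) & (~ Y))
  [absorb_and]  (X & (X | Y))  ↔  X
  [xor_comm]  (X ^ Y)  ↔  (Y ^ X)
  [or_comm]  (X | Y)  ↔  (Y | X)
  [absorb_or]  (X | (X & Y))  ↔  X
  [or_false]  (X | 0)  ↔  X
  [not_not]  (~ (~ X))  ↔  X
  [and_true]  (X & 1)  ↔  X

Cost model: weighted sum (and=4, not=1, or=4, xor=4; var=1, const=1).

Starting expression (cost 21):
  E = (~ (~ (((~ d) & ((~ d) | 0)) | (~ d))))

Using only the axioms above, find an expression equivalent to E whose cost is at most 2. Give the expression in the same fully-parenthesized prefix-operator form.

(1) ((~ d) & ((~ d) | 0))  =[absorb_and →]=  (~ d)    ⊢ (~ (~ ((~ d) | (~ d))))
(2) ((~ d) | (~ d))  =[or_idem →]=  (~ d)    ⊢ (~ (~ (~ d)))
(3) (~ (~ (~ d)))  =[not_not →]=  (~ d)    ⊢ cost 2, within 2

(~ d)   [cost 2]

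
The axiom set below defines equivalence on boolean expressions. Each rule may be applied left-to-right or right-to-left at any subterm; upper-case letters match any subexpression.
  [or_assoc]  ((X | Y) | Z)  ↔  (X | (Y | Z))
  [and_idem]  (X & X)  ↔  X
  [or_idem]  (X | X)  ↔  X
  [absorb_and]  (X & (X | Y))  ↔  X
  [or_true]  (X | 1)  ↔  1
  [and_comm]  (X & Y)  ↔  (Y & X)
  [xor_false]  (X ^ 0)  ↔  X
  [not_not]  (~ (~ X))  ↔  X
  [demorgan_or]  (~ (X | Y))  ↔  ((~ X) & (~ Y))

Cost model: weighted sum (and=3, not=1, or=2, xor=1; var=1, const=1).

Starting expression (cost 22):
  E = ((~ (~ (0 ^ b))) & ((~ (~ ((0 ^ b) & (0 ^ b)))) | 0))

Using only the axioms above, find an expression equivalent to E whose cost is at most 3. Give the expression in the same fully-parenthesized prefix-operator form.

(1) ((0 ^ b) & (0 ^ b))  =[and_idem →]=  (0 ^ b)    ⊢ ((~ (~ (0 ^ b))) & ((~ (~ (0 ^ b))) | 0))
(2) ((~ (~ (0 ^ b))) & ((~ (~ (0 ^ b))) | 0))  =[absorb_and →]=  (~ (~ (0 ^ b)))
(3) (~ (~ (0 ^ b)))  =[not_not →]=  (0 ^ b)    ⊢ cost 3, within 3

(0 ^ b)   [cost 3]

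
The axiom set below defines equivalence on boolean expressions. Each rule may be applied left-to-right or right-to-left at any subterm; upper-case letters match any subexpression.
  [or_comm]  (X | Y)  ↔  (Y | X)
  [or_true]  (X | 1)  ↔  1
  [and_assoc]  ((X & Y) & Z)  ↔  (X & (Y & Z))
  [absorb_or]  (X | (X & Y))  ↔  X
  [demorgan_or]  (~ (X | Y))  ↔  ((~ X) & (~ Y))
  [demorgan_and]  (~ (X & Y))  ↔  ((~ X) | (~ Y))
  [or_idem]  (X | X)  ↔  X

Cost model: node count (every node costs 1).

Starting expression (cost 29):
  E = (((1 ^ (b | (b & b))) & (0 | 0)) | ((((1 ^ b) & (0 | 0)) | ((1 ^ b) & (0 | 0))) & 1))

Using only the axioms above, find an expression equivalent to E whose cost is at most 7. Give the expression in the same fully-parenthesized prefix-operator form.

((1 ^ b) & (0 | 0))   [cost 7]

step 1: absorb_or (→) rewrites (b | (b & b)) into b, now (((1 ^ b) & (0 | 0)) | ((((1 ^ b) & (0 | 0)) | ((1 ^ b) & (0 | 0))) & 1))
step 2: or_idem (→) rewrites (((1 ^ b) & (0 | 0)) | ((1 ^ b) & (0 | 0))) into ((1 ^ b) & (0 | 0)), now (((1 ^ b) & (0 | 0)) | (((1 ^ b) & (0 | 0)) & 1))
step 3: absorb_or (→) rewrites (((1 ^ b) & (0 | 0)) | (((1 ^ b) & (0 | 0)) & 1)) into ((1 ^ b) & (0 | 0)), reaching cost 7 (bound 7)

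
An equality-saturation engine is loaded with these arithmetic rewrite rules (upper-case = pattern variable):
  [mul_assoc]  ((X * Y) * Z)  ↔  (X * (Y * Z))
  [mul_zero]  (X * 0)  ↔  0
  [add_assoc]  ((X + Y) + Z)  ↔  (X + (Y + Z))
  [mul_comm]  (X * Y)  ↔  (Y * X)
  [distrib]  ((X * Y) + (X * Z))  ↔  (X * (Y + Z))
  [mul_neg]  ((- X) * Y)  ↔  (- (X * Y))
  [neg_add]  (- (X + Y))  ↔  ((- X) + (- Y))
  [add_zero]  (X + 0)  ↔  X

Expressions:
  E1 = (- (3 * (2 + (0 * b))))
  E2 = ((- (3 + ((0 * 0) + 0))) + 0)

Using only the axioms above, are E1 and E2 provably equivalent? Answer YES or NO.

NO

The axioms are sound identities: if E1 ↔* E2 then E1 and E2 evaluate identically under any assignment.
Under b=0: E1 evaluates to -6, E2 to -3. Distinct ⇒ no rewrite sequence connects them.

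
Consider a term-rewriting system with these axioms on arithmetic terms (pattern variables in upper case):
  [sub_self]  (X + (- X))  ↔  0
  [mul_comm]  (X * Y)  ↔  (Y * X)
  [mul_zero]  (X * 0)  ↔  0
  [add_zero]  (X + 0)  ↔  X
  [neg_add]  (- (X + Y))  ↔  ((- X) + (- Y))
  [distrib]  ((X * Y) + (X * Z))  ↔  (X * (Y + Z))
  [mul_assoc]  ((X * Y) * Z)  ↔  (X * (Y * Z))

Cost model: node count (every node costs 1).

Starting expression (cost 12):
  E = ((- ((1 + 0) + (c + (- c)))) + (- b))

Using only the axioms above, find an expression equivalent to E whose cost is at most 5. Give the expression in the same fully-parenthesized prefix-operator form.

step 1: sub_self (→) rewrites (c + (- c)) into 0, now ((- ((1 + 0) + 0)) + (- b))
step 2: add_zero (→) rewrites (1 + 0) into 1, now ((- (1 + 0)) + (- b))
step 3: add_zero (→) rewrites (1 + 0) into 1, reaching cost 5 (bound 5)

((- 1) + (- b))   [cost 5]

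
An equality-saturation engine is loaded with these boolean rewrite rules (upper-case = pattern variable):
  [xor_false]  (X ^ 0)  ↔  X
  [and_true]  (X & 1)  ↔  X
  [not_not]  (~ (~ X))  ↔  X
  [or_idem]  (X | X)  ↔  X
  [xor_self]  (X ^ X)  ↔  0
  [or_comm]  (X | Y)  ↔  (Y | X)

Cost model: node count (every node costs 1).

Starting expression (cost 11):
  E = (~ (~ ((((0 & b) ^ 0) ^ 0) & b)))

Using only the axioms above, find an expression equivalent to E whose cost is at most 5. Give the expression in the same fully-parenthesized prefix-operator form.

((0 & b) & b)   [cost 5]

1. [xor_false →] ((0 & b) ^ 0)  →  (0 & b);  E = (~ (~ (((0 & b) ^ 0) & b)))
2. [not_not →] (~ (~ (((0 & b) ^ 0) & b)))  →  (((0 & b) ^ 0) & b)
3. [xor_false →] ((0 & b) ^ 0)  →  (0 & b);  cost 5 ≤ 5, done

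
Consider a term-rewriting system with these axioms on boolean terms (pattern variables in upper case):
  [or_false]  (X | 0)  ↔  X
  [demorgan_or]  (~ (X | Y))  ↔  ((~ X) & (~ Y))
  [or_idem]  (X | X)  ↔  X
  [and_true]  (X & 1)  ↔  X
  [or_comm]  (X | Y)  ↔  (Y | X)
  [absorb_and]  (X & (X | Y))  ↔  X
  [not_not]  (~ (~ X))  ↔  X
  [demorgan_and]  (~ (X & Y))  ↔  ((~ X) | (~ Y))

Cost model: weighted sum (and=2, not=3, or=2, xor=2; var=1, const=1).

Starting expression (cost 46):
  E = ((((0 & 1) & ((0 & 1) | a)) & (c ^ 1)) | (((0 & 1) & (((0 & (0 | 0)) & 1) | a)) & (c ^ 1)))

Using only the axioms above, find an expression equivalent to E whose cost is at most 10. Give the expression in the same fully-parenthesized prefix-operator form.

step 1: absorb_and (→) rewrites (0 & (0 | 0)) into 0, now ((((0 & 1) & ((0 & 1) | a)) & (c ^ 1)) | (((0 & 1) & ((0 & 1) | a)) & (c ^ 1)))
step 2: or_idem (→) rewrites ((((0 & 1) & ((0 & 1) | a)) & (c ^ 1)) | (((0 & 1) & ((0 & 1) | a)) & (c ^ 1))) into (((0 & 1) & ((0 & 1) | a)) & (c ^ 1))
step 3: absorb_and (→) rewrites ((0 & 1) & ((0 & 1) | a)) into (0 & 1), reaching cost 10 (bound 10)

((0 & 1) & (c ^ 1))   [cost 10]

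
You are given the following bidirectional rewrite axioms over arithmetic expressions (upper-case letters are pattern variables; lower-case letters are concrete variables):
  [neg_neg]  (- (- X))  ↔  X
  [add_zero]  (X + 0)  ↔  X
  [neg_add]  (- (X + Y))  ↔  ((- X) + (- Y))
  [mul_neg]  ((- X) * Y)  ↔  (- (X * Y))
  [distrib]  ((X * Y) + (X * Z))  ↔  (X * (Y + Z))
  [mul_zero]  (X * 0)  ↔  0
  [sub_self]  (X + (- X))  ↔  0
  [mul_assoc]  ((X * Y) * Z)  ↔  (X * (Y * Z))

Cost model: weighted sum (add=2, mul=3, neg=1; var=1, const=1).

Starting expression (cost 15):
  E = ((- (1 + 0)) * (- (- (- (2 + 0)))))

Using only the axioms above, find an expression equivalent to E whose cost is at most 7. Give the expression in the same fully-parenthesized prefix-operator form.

((- 1) * (- 2))   [cost 7]

1. [add_zero →] (2 + 0)  →  2;  E = ((- (1 + 0)) * (- (- (- 2))))
2. [neg_neg →] (- (- 2))  →  2;  E = ((- (1 + 0)) * (- 2))
3. [add_zero →] (1 + 0)  →  1;  cost 7 ≤ 7, done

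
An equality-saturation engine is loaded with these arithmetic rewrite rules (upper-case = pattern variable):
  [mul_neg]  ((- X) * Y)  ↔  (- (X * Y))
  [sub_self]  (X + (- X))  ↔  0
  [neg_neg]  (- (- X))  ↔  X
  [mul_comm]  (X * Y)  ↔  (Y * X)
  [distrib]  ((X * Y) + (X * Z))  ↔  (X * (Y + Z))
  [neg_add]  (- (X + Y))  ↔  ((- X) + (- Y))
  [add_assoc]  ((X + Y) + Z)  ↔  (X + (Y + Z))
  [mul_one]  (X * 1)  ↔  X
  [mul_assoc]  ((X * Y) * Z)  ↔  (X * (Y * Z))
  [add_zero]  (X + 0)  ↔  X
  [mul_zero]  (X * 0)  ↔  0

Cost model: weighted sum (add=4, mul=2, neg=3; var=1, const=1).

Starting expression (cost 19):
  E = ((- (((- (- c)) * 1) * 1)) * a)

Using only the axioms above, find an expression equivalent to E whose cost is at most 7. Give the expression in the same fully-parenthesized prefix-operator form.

step 1: mul_one (→) rewrites (((- (- c)) * 1) * 1) into ((- (- c)) * 1), now ((- ((- (- c)) * 1)) * a)
step 2: mul_one (→) rewrites ((- (- c)) * 1) into (- (- c)), now ((- (- (- c))) * a)
step 3: neg_neg (→) rewrites (- (- (- c))) into (- c), reaching cost 7 (bound 7)

((- c) * a)   [cost 7]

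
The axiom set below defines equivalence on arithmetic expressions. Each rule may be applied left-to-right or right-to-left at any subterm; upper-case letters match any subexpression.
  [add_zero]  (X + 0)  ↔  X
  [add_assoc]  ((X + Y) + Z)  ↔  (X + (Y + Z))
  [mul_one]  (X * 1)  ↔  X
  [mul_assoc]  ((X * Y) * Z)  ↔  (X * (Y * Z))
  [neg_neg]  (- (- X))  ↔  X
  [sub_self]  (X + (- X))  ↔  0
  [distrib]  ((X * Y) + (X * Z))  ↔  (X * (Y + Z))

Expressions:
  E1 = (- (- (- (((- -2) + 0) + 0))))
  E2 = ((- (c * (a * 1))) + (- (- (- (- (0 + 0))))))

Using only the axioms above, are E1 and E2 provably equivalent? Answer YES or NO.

The axioms are sound identities: if E1 ↔* E2 then E1 and E2 evaluate identically under any assignment.
Under a=0, c=0: E1 evaluates to -2, E2 to 0. Distinct ⇒ no rewrite sequence connects them.

NO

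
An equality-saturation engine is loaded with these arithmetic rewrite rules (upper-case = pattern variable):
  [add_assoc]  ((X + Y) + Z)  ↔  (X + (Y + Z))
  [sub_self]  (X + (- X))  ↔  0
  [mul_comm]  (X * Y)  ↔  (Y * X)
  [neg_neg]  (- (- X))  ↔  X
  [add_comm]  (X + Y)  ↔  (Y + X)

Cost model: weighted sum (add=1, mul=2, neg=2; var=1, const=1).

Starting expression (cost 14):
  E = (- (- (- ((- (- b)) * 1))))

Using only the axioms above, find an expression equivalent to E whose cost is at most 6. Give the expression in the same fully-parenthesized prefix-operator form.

(- (1 * b))   [cost 6]

step 1: mul_comm (→) rewrites ((- (- b)) * 1) into (1 * (- (- b))), now (- (- (- (1 * (- (- b))))))
step 2: neg_neg (→) rewrites (- (- (- (1 * (- (- b)))))) into (- (1 * (- (- b))))
step 3: neg_neg (→) rewrites (- (- b)) into b, reaching cost 6 (bound 6)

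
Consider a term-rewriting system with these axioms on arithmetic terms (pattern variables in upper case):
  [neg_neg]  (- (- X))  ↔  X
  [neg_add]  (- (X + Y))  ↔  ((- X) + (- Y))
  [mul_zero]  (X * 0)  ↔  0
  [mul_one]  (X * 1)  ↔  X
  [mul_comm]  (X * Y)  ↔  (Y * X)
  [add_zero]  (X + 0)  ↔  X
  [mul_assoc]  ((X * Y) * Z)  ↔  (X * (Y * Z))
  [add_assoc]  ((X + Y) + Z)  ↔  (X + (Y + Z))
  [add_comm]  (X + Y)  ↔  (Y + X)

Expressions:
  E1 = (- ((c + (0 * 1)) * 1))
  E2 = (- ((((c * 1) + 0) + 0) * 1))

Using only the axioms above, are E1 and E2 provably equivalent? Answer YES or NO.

(1) (0 * 1)  =[mul_one →]=  0    ⊢ (- ((c + 0) * 1))
(2) c  =[mul_one ←]=  (c * 1)    ⊢ (- (((c * 1) + 0) * 1))
(3) (c * 1)  =[add_zero ←]=  ((c * 1) + 0)    ⊢ E2

YES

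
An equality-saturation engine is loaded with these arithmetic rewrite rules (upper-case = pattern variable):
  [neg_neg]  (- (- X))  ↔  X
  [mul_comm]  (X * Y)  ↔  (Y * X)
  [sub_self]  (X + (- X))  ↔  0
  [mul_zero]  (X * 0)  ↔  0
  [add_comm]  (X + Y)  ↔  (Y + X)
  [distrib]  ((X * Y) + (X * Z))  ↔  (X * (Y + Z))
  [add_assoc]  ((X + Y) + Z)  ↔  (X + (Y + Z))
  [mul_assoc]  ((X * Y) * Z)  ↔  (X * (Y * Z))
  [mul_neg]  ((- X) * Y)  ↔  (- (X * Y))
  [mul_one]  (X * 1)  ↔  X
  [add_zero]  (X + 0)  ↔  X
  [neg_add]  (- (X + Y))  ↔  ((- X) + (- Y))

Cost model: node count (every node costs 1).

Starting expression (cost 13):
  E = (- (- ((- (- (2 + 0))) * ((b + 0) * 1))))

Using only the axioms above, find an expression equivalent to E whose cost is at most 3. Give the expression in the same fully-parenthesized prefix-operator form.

(2 * b)   [cost 3]

1. [add_zero →] (2 + 0)  →  2;  E = (- (- ((- (- 2)) * ((b + 0) * 1))))
2. [neg_neg →] (- (- 2))  →  2;  E = (- (- (2 * ((b + 0) * 1))))
3. [neg_neg →] (- (- (2 * ((b + 0) * 1))))  →  (2 * ((b + 0) * 1))
4. [mul_one →] ((b + 0) * 1)  →  (b + 0);  E = (2 * (b + 0))
5. [add_zero →] (b + 0)  →  b;  cost 3 ≤ 3, done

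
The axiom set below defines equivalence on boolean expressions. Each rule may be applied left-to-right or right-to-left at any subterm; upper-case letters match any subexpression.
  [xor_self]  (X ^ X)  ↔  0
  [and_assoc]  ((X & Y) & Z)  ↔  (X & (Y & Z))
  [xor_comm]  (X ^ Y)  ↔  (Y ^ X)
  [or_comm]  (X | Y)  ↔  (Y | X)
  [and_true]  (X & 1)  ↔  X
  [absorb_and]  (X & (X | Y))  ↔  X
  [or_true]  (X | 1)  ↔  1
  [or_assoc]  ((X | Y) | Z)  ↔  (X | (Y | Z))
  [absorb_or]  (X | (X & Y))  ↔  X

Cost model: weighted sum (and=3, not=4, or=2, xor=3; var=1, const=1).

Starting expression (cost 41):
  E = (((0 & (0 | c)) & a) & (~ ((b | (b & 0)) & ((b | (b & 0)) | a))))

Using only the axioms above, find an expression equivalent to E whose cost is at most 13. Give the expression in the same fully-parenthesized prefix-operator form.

((0 & a) & (~ b))   [cost 13]

step 1: absorb_and (→) rewrites ((b | (b & 0)) & ((b | (b & 0)) | a)) into (b | (b & 0)), now (((0 & (0 | c)) & a) & (~ (b | (b & 0))))
step 2: absorb_and (→) rewrites (0 & (0 | c)) into 0, now ((0 & a) & (~ (b | (b & 0))))
step 3: absorb_or (→) rewrites (b | (b & 0)) into b, reaching cost 13 (bound 13)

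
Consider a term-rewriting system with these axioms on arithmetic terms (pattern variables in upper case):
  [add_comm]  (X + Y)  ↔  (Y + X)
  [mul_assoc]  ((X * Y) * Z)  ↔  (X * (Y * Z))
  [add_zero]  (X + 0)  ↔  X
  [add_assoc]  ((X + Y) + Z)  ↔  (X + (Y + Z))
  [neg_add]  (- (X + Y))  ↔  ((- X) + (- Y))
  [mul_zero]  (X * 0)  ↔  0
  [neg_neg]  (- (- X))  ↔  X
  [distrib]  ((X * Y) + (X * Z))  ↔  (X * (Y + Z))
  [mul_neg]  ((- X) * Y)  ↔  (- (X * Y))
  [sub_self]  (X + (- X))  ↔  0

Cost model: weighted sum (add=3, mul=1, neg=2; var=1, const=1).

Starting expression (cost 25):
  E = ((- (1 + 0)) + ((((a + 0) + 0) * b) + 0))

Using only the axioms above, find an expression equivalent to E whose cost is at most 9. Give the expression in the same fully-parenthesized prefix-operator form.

((- 1) + (a * b))   [cost 9]

(1) (a + 0)  =[add_zero →]=  a    ⊢ ((- (1 + 0)) + (((a + 0) * b) + 0))
(2) (((a + 0) * b) + 0)  =[add_zero →]=  ((a + 0) * b)    ⊢ ((- (1 + 0)) + ((a + 0) * b))
(3) (a + 0)  =[add_zero →]=  a    ⊢ ((- (1 + 0)) + (a * b))
(4) (1 + 0)  =[add_zero →]=  1    ⊢ cost 9, within 9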